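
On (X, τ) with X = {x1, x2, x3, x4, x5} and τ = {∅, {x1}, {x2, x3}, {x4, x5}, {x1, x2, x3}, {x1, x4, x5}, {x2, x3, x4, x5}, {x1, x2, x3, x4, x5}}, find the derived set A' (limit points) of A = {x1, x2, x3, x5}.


A' = {x2, x3, x4}

For each x ∈ X, list the open sets U ∈ τ with x ∈ U, then check whether U ∩ (A ∖ {x}) ≠ ∅ for every such U.
  x = x1: open {x1} ∋ x has {x1} ∩ (A ∖ {x1}) = ∅, so x is NOT a limit point.
  x = x2: opens ∋ x are {x2, x3}, {x1, x2, x3}, {x2, x3, x4, x5}, {x1, x2, x3, x4, x5}; each meets A ∖ {x2}, so x IS a limit point.
  x = x3: opens ∋ x are {x2, x3}, {x1, x2, x3}, {x2, x3, x4, x5}, {x1, x2, x3, x4, x5}; each meets A ∖ {x3}, so x IS a limit point.
  x = x4: opens ∋ x are {x4, x5}, {x1, x4, x5}, {x2, x3, x4, x5}, {x1, x2, x3, x4, x5}; each meets A ∖ {x4}, so x IS a limit point.
  x = x5: open {x4, x5} ∋ x has {x4, x5} ∩ (A ∖ {x5}) = ∅, so x is NOT a limit point.
Collecting: A' = {x2, x3, x4}.


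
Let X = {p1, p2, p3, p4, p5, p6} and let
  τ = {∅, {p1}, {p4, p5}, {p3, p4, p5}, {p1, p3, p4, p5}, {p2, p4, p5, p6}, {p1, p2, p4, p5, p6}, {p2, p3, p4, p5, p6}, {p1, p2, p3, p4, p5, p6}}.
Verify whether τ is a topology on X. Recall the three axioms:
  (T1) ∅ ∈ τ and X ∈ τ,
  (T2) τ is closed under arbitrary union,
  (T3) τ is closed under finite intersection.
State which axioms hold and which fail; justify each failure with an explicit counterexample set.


τ is NOT a topology on X.

Axiom (T1): ∅ ∈ τ? Yes; X ∈ τ? Yes.
Axiom (T2/T3): check pairwise unions and intersections of members of τ.
Counterexample for (T2): {p1} ∪ {p4, p5} = {p1, p4, p5} ∉ τ. Therefore τ is NOT a topology.


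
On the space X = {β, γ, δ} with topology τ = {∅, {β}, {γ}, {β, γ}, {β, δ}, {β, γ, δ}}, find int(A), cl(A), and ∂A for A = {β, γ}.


int(A) = {β, γ}, cl(A) = {β, γ, δ}, ∂A = {δ}.

Closed sets in (X, τ) are complements of opens:
  closed(X, τ) = {∅, {γ}, {δ}, {β, δ}, {γ, δ}, {β, γ, δ}}.
int(A) = ⋃ {U ∈ τ : U ⊆ A}. Opens contained in A: ∅, {β}, {γ}, {β, γ}.
Taking the union of these: int(A) = {β, γ}.
cl(A) = ⋂ {C closed : A ⊆ C}. Closed sets containing A: {β, γ, δ}.
Intersecting these: cl(A) = {β, γ, δ}.
∂A = cl(A) ∖ int(A) = {β, γ, δ} ∖ {β, γ} = {δ}.


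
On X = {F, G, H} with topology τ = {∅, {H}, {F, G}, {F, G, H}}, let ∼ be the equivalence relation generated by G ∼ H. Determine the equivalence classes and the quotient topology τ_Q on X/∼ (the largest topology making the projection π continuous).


X/∼ = {[F], [G=H]}; |τ_Q| = 2.

Equivalence classes: [F], [G=H].
Quotient map π: X → X/∼ sends F ↦ [F], G ↦ [G=H], H ↦ [G=H].
For each subset V ⊆ X/∼, compute π^{-1}(V) ⊆ X and check whether π^{-1}(V) ∈ τ. V is open in τ_Q iff π^{-1}(V) ∈ τ.
  V = {}: π^{-1}(V) = ∅ ∈ τ ✓.
  V = {[F]}: π^{-1}(V) = {F} ∉ τ ✗.
  V = {[G=H]}: π^{-1}(V) = {G, H} ∉ τ ✗.
  V = {[F], [G=H]}: π^{-1}(V) = {F, G, H} ∈ τ ✓.
Open sets in the quotient: τ_Q = {{}, {[F], [G=H]}} (2 elements).


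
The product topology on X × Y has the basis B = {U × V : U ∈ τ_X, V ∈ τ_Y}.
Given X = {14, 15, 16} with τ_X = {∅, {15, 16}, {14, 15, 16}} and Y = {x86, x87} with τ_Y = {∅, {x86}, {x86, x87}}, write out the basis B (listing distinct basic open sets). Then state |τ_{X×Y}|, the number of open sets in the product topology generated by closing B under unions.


Basis B = {∅ × ∅, {15, 16} × {x86}, {14, 15, 16} × {x86}, {15, 16} × {x86, x87}, {14, 15, 16} × {x86, x87}}; |τ_{X×Y}| = 6.

Enumerate products U × V with U ∈ τ_X, V ∈ τ_Y (deduplicated):
  ∅ × ∅ = {} (∅)
  {15, 16} × {x86} = {(15,x86), (16,x86)}
  {14, 15, 16} × {x86} = {(14,x86), (15,x86), (16,x86)}
  {15, 16} × {x86, x87} = {(15,x86), (15,x87), (16,x86), (16,x87)}
  {14, 15, 16} × {x86, x87} = {(14,x86), (14,x87), (15,x86), (15,x87), (16,x86), (16,x87)}
These 5 distinct sets form the basis B.
Close under arbitrary unions to get τ_{X×Y}; counting gives |τ_{X×Y}| = 6.


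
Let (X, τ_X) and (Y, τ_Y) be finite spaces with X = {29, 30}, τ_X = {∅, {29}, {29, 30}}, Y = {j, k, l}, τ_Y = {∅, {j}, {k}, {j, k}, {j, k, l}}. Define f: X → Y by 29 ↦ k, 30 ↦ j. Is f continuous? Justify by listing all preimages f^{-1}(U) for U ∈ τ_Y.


f is NOT continuous.

Compute f^{-1}(U) for each U ∈ τ_Y:
  U = ∅: f^{-1}(U) = ∅ ∈ τ_X ✓.
  U = {j}: f^{-1}(U) = {30} ∉ τ_X ✗.
  U = {k}: f^{-1}(U) = {29} ∈ τ_X ✓.
  U = {j, k}: f^{-1}(U) = {29, 30} ∈ τ_X ✓.
  U = {j, k, l}: f^{-1}(U) = {29, 30} ∈ τ_X ✓.
Found U = {j} with f^{-1}(U) = {30} not in τ_X. Therefore f is NOT continuous.


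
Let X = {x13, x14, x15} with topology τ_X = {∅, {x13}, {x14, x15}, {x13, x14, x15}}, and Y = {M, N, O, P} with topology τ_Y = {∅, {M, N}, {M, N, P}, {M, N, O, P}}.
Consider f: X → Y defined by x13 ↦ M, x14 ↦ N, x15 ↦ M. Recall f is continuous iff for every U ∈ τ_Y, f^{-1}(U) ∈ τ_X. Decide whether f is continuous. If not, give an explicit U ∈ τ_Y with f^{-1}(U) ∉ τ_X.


f IS continuous.

Compute f^{-1}(U) for each U ∈ τ_Y:
  U = ∅: f^{-1}(U) = ∅ ∈ τ_X ✓.
  U = {M, N}: f^{-1}(U) = {x13, x14, x15} ∈ τ_X ✓.
  U = {M, N, P}: f^{-1}(U) = {x13, x14, x15} ∈ τ_X ✓.
  U = {M, N, O, P}: f^{-1}(U) = {x13, x14, x15} ∈ τ_X ✓.
Every preimage lies in τ_X, so f IS continuous.


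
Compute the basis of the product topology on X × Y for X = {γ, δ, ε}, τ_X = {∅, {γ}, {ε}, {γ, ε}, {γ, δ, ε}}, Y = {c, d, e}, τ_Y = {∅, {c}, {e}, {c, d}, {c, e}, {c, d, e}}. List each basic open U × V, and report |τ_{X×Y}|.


Basis B = {∅ × ∅, {γ} × {c}, {γ} × {e}, {ε} × {c}, {ε} × {e}, {γ} × {c, d}, {γ} × {c, e}, {γ, ε} × {c}, {γ, ε} × {e}, {ε} × {c, d}, {ε} × {c, e}, {γ} × {c, d, e}, {γ, δ, ε} × {c}, {γ, δ, ε} × {e}, {ε} × {c, d, e}, {γ, ε} × {c, d}, {γ, ε} × {c, e}, {γ, ε} × {c, d, e}, {γ, δ, ε} × {c, d}, {γ, δ, ε} × {c, e}, {γ, δ, ε} × {c, d, e}}; |τ_{X×Y}| = 70.

Enumerate products U × V with U ∈ τ_X, V ∈ τ_Y (deduplicated):
  ∅ × ∅ = {} (∅)
  {γ} × {c} = {(γ,c)}
  {γ} × {e} = {(γ,e)}
  {ε} × {c} = {(ε,c)}
  {ε} × {e} = {(ε,e)}
  {γ} × {c, d} = {(γ,c), (γ,d)}
  {γ} × {c, e} = {(γ,c), (γ,e)}
  {γ, ε} × {c} = {(γ,c), (ε,c)}
  {γ, ε} × {e} = {(γ,e), (ε,e)}
  {ε} × {c, d} = {(ε,c), (ε,d)}
  {ε} × {c, e} = {(ε,c), (ε,e)}
  {γ} × {c, d, e} = {(γ,c), (γ,d), (γ,e)}
  {γ, δ, ε} × {c} = {(γ,c), (δ,c), (ε,c)}
  {γ, δ, ε} × {e} = {(γ,e), (δ,e), (ε,e)}
  {ε} × {c, d, e} = {(ε,c), (ε,d), (ε,e)}
  {γ, ε} × {c, d} = {(γ,c), (γ,d), (ε,c), (ε,d)}
  {γ, ε} × {c, e} = {(γ,c), (γ,e), (ε,c), (ε,e)}
  {γ, ε} × {c, d, e} = {(γ,c), (γ,d), (γ,e), (ε,c), (ε,d), (ε,e)}
  {γ, δ, ε} × {c, d} = {(γ,c), (γ,d), (δ,c), (δ,d), (ε,c), (ε,d)}
  {γ, δ, ε} × {c, e} = {(γ,c), (γ,e), (δ,c), (δ,e), (ε,c), (ε,e)}
  {γ, δ, ε} × {c, d, e} = {(γ,c), (γ,d), (γ,e), (δ,c), (δ,d), (δ,e), (ε,c), (ε,d), (ε,e)}
These 21 distinct sets form the basis B.
Close under arbitrary unions to get τ_{X×Y}; counting gives |τ_{X×Y}| = 70.


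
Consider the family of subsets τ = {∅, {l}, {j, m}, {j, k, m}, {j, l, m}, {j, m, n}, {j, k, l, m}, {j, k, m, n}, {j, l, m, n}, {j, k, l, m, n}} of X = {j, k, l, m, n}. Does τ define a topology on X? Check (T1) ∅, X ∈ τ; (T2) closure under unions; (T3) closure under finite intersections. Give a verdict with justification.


τ IS a topology on X.

Axiom (T1): ∅ ∈ τ? Yes; X ∈ τ? Yes.
Axiom (T2/T3): check pairwise unions and intersections of members of τ.
All pairwise intersections and unions checked — each lies in τ. Therefore τ satisfies (T1), (T2), (T3): it IS a topology on X.


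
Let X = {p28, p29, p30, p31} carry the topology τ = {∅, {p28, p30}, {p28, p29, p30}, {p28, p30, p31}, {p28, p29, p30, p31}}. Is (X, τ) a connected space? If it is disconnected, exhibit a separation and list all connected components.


(X, τ) is connected.

Find clopen sets (U ∈ τ with X ∖ U ∈ τ):
  U = ∅, X ∖ U = {p28, p29, p30, p31} — both open, so U is clopen.
  U = {p28, p29, p30, p31}, X ∖ U = ∅ — both open, so U is clopen.
Only trivial clopens (∅ and X) exist, so (X, τ) is connected.
Compute connected components by grouping points that agree on all clopens:
  component: {p28, p29, p30, p31}


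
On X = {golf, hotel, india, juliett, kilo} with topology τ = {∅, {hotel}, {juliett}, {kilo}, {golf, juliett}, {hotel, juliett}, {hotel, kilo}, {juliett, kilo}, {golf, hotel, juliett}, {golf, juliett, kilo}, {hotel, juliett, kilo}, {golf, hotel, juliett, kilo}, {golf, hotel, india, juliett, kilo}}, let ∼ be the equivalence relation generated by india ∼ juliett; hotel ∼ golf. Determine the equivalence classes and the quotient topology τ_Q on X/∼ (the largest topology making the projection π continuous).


X/∼ = {[golf=hotel], [india=juliett], [kilo]}; |τ_Q| = 3.

Equivalence classes: [golf=hotel], [india=juliett], [kilo].
Quotient map π: X → X/∼ sends golf ↦ [golf=hotel], hotel ↦ [golf=hotel], india ↦ [india=juliett], juliett ↦ [india=juliett], kilo ↦ [kilo].
For each subset V ⊆ X/∼, compute π^{-1}(V) ⊆ X and check whether π^{-1}(V) ∈ τ. V is open in τ_Q iff π^{-1}(V) ∈ τ.
  V = {}: π^{-1}(V) = ∅ ∈ τ ✓.
  V = {[golf=hotel]}: π^{-1}(V) = {golf, hotel} ∉ τ ✗.
  V = {[india=juliett]}: π^{-1}(V) = {india, juliett} ∉ τ ✗.
  V = {[golf=hotel], [india=juliett]}: π^{-1}(V) = {golf, hotel, india, juliett} ∉ τ ✗.
  V = {[kilo]}: π^{-1}(V) = {kilo} ∈ τ ✓.
  V = {[golf=hotel], [kilo]}: π^{-1}(V) = {golf, hotel, kilo} ∉ τ ✗.
  V = {[india=juliett], [kilo]}: π^{-1}(V) = {india, juliett, kilo} ∉ τ ✗.
  V = {[golf=hotel], [india=juliett], [kilo]}: π^{-1}(V) = {golf, hotel, india, juliett, kilo} ∈ τ ✓.
Open sets in the quotient: τ_Q = {{}, {[kilo]}, {[golf=hotel], [india=juliett], [kilo]}} (3 elements).


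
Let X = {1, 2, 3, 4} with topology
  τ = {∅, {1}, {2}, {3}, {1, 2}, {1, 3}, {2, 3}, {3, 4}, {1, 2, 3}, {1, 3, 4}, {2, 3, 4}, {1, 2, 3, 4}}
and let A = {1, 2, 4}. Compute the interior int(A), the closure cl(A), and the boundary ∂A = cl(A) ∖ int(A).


int(A) = {1, 2}, cl(A) = {1, 2, 4}, ∂A = {4}.

Closed sets in (X, τ) are complements of opens:
  closed(X, τ) = {∅, {1}, {2}, {4}, {1, 2}, {1, 4}, {2, 4}, {3, 4}, {1, 2, 4}, {1, 3, 4}, {2, 3, 4}, {1, 2, 3, 4}}.
int(A) = ⋃ {U ∈ τ : U ⊆ A}. Opens contained in A: ∅, {1}, {2}, {1, 2}.
Taking the union of these: int(A) = {1, 2}.
cl(A) = ⋂ {C closed : A ⊆ C}. Closed sets containing A: {1, 2, 4}, {1, 2, 3, 4}.
Intersecting these: cl(A) = {1, 2, 4}.
∂A = cl(A) ∖ int(A) = {1, 2, 4} ∖ {1, 2} = {4}.


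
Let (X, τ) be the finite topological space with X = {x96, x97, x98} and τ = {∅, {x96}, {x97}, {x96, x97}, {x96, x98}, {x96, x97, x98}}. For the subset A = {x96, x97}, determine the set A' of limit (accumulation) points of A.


A' = {x98}

For each x ∈ X, list the open sets U ∈ τ with x ∈ U, then check whether U ∩ (A ∖ {x}) ≠ ∅ for every such U.
  x = x96: open {x96} ∋ x has {x96} ∩ (A ∖ {x96}) = ∅, so x is NOT a limit point.
  x = x97: open {x97} ∋ x has {x97} ∩ (A ∖ {x97}) = ∅, so x is NOT a limit point.
  x = x98: opens ∋ x are {x96, x98}, {x96, x97, x98}; each meets A ∖ {x98}, so x IS a limit point.
Collecting: A' = {x98}.


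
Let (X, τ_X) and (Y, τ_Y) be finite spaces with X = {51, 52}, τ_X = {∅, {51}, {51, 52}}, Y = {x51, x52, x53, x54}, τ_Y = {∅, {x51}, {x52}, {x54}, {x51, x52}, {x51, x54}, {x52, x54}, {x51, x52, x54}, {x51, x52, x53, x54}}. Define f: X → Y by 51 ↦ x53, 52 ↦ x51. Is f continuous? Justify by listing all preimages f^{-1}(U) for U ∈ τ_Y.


f is NOT continuous.

Compute f^{-1}(U) for each U ∈ τ_Y:
  U = ∅: f^{-1}(U) = ∅ ∈ τ_X ✓.
  U = {x51}: f^{-1}(U) = {52} ∉ τ_X ✗.
  U = {x52}: f^{-1}(U) = ∅ ∈ τ_X ✓.
  U = {x54}: f^{-1}(U) = ∅ ∈ τ_X ✓.
  U = {x51, x52}: f^{-1}(U) = {52} ∉ τ_X ✗.
  U = {x51, x54}: f^{-1}(U) = {52} ∉ τ_X ✗.
  U = {x52, x54}: f^{-1}(U) = ∅ ∈ τ_X ✓.
  U = {x51, x52, x54}: f^{-1}(U) = {52} ∉ τ_X ✗.
  U = {x51, x52, x53, x54}: f^{-1}(U) = {51, 52} ∈ τ_X ✓.
Found U = {x51} with f^{-1}(U) = {52} not in τ_X. Therefore f is NOT continuous.


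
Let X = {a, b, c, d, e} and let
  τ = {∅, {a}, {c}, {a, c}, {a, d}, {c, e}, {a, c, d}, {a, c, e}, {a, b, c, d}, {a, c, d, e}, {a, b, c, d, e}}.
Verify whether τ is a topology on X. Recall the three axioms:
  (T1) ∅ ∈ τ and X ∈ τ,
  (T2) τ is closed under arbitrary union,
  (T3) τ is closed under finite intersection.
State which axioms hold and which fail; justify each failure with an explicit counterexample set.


τ IS a topology on X.

Axiom (T1): ∅ ∈ τ? Yes; X ∈ τ? Yes.
Axiom (T2/T3): check pairwise unions and intersections of members of τ.
All pairwise intersections and unions checked — each lies in τ. Therefore τ satisfies (T1), (T2), (T3): it IS a topology on X.


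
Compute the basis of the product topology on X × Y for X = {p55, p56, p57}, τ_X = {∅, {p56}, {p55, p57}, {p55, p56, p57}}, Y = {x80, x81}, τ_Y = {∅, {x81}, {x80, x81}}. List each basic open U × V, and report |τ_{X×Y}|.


Basis B = {∅ × ∅, {p56} × {x81}, {p55, p57} × {x81}, {p56} × {x80, x81}, {p55, p56, p57} × {x81}, {p55, p57} × {x80, x81}, {p55, p56, p57} × {x80, x81}}; |τ_{X×Y}| = 9.

Enumerate products U × V with U ∈ τ_X, V ∈ τ_Y (deduplicated):
  ∅ × ∅ = {} (∅)
  {p56} × {x81} = {(p56,x81)}
  {p55, p57} × {x81} = {(p55,x81), (p57,x81)}
  {p56} × {x80, x81} = {(p56,x80), (p56,x81)}
  {p55, p56, p57} × {x81} = {(p55,x81), (p56,x81), (p57,x81)}
  {p55, p57} × {x80, x81} = {(p55,x80), (p55,x81), (p57,x80), (p57,x81)}
  {p55, p56, p57} × {x80, x81} = {(p55,x80), (p55,x81), (p56,x80), (p56,x81), (p57,x80), (p57,x81)}
These 7 distinct sets form the basis B.
Close under arbitrary unions to get τ_{X×Y}; counting gives |τ_{X×Y}| = 9.


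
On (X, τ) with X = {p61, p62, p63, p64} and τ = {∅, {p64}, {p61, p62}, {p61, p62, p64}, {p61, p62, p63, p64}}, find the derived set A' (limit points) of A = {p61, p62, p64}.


A' = {p61, p62, p63}

For each x ∈ X, list the open sets U ∈ τ with x ∈ U, then check whether U ∩ (A ∖ {x}) ≠ ∅ for every such U.
  x = p61: opens ∋ x are {p61, p62}, {p61, p62, p64}, {p61, p62, p63, p64}; each meets A ∖ {p61}, so x IS a limit point.
  x = p62: opens ∋ x are {p61, p62}, {p61, p62, p64}, {p61, p62, p63, p64}; each meets A ∖ {p62}, so x IS a limit point.
  x = p63: opens ∋ x are {p61, p62, p63, p64}; each meets A ∖ {p63}, so x IS a limit point.
  x = p64: open {p64} ∋ x has {p64} ∩ (A ∖ {p64}) = ∅, so x is NOT a limit point.
Collecting: A' = {p61, p62, p63}.


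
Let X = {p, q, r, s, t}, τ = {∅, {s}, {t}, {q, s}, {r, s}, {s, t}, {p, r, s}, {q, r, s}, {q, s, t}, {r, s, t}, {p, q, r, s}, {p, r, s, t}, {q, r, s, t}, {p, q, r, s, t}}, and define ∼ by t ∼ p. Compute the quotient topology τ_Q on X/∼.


X/∼ = {[p=t], [q], [r], [s]}; |τ_Q| = 7.

Equivalence classes: [p=t], [q], [r], [s].
Quotient map π: X → X/∼ sends p ↦ [p=t], q ↦ [q], r ↦ [r], s ↦ [s], t ↦ [p=t].
For each subset V ⊆ X/∼, compute π^{-1}(V) ⊆ X and check whether π^{-1}(V) ∈ τ. V is open in τ_Q iff π^{-1}(V) ∈ τ.
  V = {}: π^{-1}(V) = ∅ ∈ τ ✓.
  V = {[p=t]}: π^{-1}(V) = {p, t} ∉ τ ✗.
  V = {[q]}: π^{-1}(V) = {q} ∉ τ ✗.
  V = {[p=t], [q]}: π^{-1}(V) = {p, q, t} ∉ τ ✗.
  V = {[r]}: π^{-1}(V) = {r} ∉ τ ✗.
  V = {[p=t], [r]}: π^{-1}(V) = {p, r, t} ∉ τ ✗.
  V = {[q], [r]}: π^{-1}(V) = {q, r} ∉ τ ✗.
  V = {[p=t], [q], [r]}: π^{-1}(V) = {p, q, r, t} ∉ τ ✗.
  V = {[s]}: π^{-1}(V) = {s} ∈ τ ✓.
  V = {[p=t], [s]}: π^{-1}(V) = {p, s, t} ∉ τ ✗.
  V = {[q], [s]}: π^{-1}(V) = {q, s} ∈ τ ✓.
  V = {[p=t], [q], [s]}: π^{-1}(V) = {p, q, s, t} ∉ τ ✗.
  V = {[r], [s]}: π^{-1}(V) = {r, s} ∈ τ ✓.
  V = {[p=t], [r], [s]}: π^{-1}(V) = {p, r, s, t} ∈ τ ✓.
  V = {[q], [r], [s]}: π^{-1}(V) = {q, r, s} ∈ τ ✓.
  V = {[p=t], [q], [r], [s]}: π^{-1}(V) = {p, q, r, s, t} ∈ τ ✓.
Open sets in the quotient: τ_Q = {{}, {[s]}, {[q], [s]}, {[r], [s]}, {[p=t], [r], [s]}, {[q], [r], [s]}, {[p=t], [q], [r], [s]}} (7 elements).


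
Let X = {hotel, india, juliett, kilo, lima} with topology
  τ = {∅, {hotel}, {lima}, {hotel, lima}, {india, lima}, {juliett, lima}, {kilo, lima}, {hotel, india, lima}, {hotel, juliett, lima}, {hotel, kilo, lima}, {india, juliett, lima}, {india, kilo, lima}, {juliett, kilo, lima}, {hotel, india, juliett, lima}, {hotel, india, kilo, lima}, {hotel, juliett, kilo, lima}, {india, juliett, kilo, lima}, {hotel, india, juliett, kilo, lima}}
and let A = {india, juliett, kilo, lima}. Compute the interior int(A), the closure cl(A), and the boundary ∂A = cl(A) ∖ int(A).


int(A) = {india, juliett, kilo, lima}, cl(A) = {india, juliett, kilo, lima}, ∂A = ∅.

Closed sets in (X, τ) are complements of opens:
  closed(X, τ) = {∅, {hotel}, {india}, {juliett}, {kilo}, {hotel, india}, {hotel, juliett}, {hotel, kilo}, {india, juliett}, {india, kilo}, {juliett, kilo}, {hotel, india, juliett}, {hotel, india, kilo}, {hotel, juliett, kilo}, {india, juliett, kilo}, {hotel, india, juliett, kilo}, {india, juliett, kilo, lima}, {hotel, india, juliett, kilo, lima}}.
int(A) = ⋃ {U ∈ τ : U ⊆ A}. Opens contained in A: ∅, {lima}, {india, lima}, {juliett, lima}, {kilo, lima}, {india, juliett, lima}, {india, kilo, lima}, {juliett, kilo, lima}, {india, juliett, kilo, lima}.
Taking the union of these: int(A) = {india, juliett, kilo, lima}.
cl(A) = ⋂ {C closed : A ⊆ C}. Closed sets containing A: {india, juliett, kilo, lima}, {hotel, india, juliett, kilo, lima}.
Intersecting these: cl(A) = {india, juliett, kilo, lima}.
∂A = cl(A) ∖ int(A) = {india, juliett, kilo, lima} ∖ {india, juliett, kilo, lima} = ∅.


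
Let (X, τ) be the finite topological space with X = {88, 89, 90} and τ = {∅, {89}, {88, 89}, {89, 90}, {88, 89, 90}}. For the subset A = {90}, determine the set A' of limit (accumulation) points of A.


A' = ∅

For each x ∈ X, list the open sets U ∈ τ with x ∈ U, then check whether U ∩ (A ∖ {x}) ≠ ∅ for every such U.
  x = 88: open {88, 89} ∋ x has {88, 89} ∩ (A ∖ {88}) = ∅, so x is NOT a limit point.
  x = 89: open {89} ∋ x has {89} ∩ (A ∖ {89}) = ∅, so x is NOT a limit point.
  x = 90: open {89, 90} ∋ x has {89, 90} ∩ (A ∖ {90}) = ∅, so x is NOT a limit point.
Collecting: A' = ∅.


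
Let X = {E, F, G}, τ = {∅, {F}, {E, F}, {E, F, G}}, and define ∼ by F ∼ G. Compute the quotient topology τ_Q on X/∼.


X/∼ = {[E], [F=G]}; |τ_Q| = 2.

Equivalence classes: [E], [F=G].
Quotient map π: X → X/∼ sends E ↦ [E], F ↦ [F=G], G ↦ [F=G].
For each subset V ⊆ X/∼, compute π^{-1}(V) ⊆ X and check whether π^{-1}(V) ∈ τ. V is open in τ_Q iff π^{-1}(V) ∈ τ.
  V = {}: π^{-1}(V) = ∅ ∈ τ ✓.
  V = {[E]}: π^{-1}(V) = {E} ∉ τ ✗.
  V = {[F=G]}: π^{-1}(V) = {F, G} ∉ τ ✗.
  V = {[E], [F=G]}: π^{-1}(V) = {E, F, G} ∈ τ ✓.
Open sets in the quotient: τ_Q = {{}, {[E], [F=G]}} (2 elements).


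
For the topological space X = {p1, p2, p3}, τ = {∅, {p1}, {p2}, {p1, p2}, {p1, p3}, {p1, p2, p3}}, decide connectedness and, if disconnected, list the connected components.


(X, τ) is disconnected; components = [{p2}, {p1, p3}].

Find clopen sets (U ∈ τ with X ∖ U ∈ τ):
  U = ∅, X ∖ U = {p1, p2, p3} — both open, so U is clopen.
  U = {p2}, X ∖ U = {p1, p3} — both open, so U is clopen.
  U = {p1, p3}, X ∖ U = {p2} — both open, so U is clopen.
  U = {p1, p2, p3}, X ∖ U = ∅ — both open, so U is clopen.
Nontrivial clopen(s) exist: e.g. {p2}. So (X, τ) is disconnected.
Compute connected components by grouping points that agree on all clopens:
  component: {p2}
  component: {p1, p3}


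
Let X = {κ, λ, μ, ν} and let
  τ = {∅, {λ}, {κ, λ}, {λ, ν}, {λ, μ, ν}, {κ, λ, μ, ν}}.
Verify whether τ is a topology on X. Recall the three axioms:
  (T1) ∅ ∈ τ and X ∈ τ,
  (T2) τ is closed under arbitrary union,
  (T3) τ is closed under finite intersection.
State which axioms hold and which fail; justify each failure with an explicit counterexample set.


τ is NOT a topology on X.

Axiom (T1): ∅ ∈ τ? Yes; X ∈ τ? Yes.
Axiom (T2/T3): check pairwise unions and intersections of members of τ.
Counterexample for (T2): {κ, λ} ∪ {λ, ν} = {κ, λ, ν} ∉ τ. Therefore τ is NOT a topology.


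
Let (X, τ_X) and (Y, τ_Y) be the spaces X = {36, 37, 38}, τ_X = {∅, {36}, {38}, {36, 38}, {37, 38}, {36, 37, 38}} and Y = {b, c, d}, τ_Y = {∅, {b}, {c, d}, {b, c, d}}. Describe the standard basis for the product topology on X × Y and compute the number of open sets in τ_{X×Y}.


Basis B = {∅ × ∅, {36} × {b}, {38} × {b}, {36, 38} × {b}, {36} × {c, d}, {37, 38} × {b}, {38} × {c, d}, {36} × {b, c, d}, {36, 37, 38} × {b}, {38} × {b, c, d}, {36, 38} × {c, d}, {37, 38} × {c, d}, {36, 38} × {b, c, d}, {36, 37, 38} × {c, d}, {37, 38} × {b, c, d}, {36, 37, 38} × {b, c, d}}; |τ_{X×Y}| = 36.

Enumerate products U × V with U ∈ τ_X, V ∈ τ_Y (deduplicated):
  ∅ × ∅ = {} (∅)
  {36} × {b} = {(36,b)}
  {38} × {b} = {(38,b)}
  {36, 38} × {b} = {(36,b), (38,b)}
  {36} × {c, d} = {(36,c), (36,d)}
  {37, 38} × {b} = {(37,b), (38,b)}
  {38} × {c, d} = {(38,c), (38,d)}
  {36} × {b, c, d} = {(36,b), (36,c), (36,d)}
  {36, 37, 38} × {b} = {(36,b), (37,b), (38,b)}
  {38} × {b, c, d} = {(38,b), (38,c), (38,d)}
  {36, 38} × {c, d} = {(36,c), (36,d), (38,c), (38,d)}
  {37, 38} × {c, d} = {(37,c), (37,d), (38,c), (38,d)}
  {36, 38} × {b, c, d} = {(36,b), (36,c), (36,d), (38,b), (38,c), (38,d)}
  {36, 37, 38} × {c, d} = {(36,c), (36,d), (37,c), (37,d), (38,c), (38,d)}
  {37, 38} × {b, c, d} = {(37,b), (37,c), (37,d), (38,b), (38,c), (38,d)}
  {36, 37, 38} × {b, c, d} = {(36,b), (36,c), (36,d), (37,b), (37,c), (37,d), (38,b), (38,c), (38,d)}
These 16 distinct sets form the basis B.
Close under arbitrary unions to get τ_{X×Y}; counting gives |τ_{X×Y}| = 36.


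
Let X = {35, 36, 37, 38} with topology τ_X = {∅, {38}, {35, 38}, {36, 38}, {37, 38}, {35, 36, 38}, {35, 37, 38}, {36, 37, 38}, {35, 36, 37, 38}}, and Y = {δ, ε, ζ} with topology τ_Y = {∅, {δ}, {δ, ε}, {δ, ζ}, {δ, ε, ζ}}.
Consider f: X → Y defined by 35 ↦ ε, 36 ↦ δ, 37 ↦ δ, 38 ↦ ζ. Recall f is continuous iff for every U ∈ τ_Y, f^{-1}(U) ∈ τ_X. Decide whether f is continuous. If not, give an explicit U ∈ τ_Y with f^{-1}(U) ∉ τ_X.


f is NOT continuous.

Compute f^{-1}(U) for each U ∈ τ_Y:
  U = ∅: f^{-1}(U) = ∅ ∈ τ_X ✓.
  U = {δ}: f^{-1}(U) = {36, 37} ∉ τ_X ✗.
  U = {δ, ε}: f^{-1}(U) = {35, 36, 37} ∉ τ_X ✗.
  U = {δ, ζ}: f^{-1}(U) = {36, 37, 38} ∈ τ_X ✓.
  U = {δ, ε, ζ}: f^{-1}(U) = {35, 36, 37, 38} ∈ τ_X ✓.
Found U = {δ} with f^{-1}(U) = {36, 37} not in τ_X. Therefore f is NOT continuous.


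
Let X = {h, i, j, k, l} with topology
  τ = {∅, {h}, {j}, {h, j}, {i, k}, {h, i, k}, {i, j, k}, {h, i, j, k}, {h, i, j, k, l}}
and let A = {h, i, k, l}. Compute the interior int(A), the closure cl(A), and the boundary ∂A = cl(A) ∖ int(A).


int(A) = {h, i, k}, cl(A) = {h, i, k, l}, ∂A = {l}.

Closed sets in (X, τ) are complements of opens:
  closed(X, τ) = {∅, {l}, {h, l}, {j, l}, {h, j, l}, {i, k, l}, {h, i, k, l}, {i, j, k, l}, {h, i, j, k, l}}.
int(A) = ⋃ {U ∈ τ : U ⊆ A}. Opens contained in A: ∅, {h}, {i, k}, {h, i, k}.
Taking the union of these: int(A) = {h, i, k}.
cl(A) = ⋂ {C closed : A ⊆ C}. Closed sets containing A: {h, i, k, l}, {h, i, j, k, l}.
Intersecting these: cl(A) = {h, i, k, l}.
∂A = cl(A) ∖ int(A) = {h, i, k, l} ∖ {h, i, k} = {l}.


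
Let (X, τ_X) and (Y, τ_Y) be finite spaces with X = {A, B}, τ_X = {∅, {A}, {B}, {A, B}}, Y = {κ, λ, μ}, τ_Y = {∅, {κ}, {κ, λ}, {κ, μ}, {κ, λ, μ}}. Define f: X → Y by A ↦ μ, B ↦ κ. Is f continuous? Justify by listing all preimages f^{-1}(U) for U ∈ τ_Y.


f IS continuous.

Compute f^{-1}(U) for each U ∈ τ_Y:
  U = ∅: f^{-1}(U) = ∅ ∈ τ_X ✓.
  U = {κ}: f^{-1}(U) = {B} ∈ τ_X ✓.
  U = {κ, λ}: f^{-1}(U) = {B} ∈ τ_X ✓.
  U = {κ, μ}: f^{-1}(U) = {A, B} ∈ τ_X ✓.
  U = {κ, λ, μ}: f^{-1}(U) = {A, B} ∈ τ_X ✓.
Every preimage lies in τ_X, so f IS continuous.


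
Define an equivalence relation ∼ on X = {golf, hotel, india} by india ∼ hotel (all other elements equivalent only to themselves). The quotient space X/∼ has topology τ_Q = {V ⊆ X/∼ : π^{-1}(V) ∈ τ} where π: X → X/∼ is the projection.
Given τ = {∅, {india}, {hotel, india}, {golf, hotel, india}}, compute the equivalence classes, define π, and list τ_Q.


X/∼ = {[golf], [hotel=india]}; |τ_Q| = 3.

Equivalence classes: [golf], [hotel=india].
Quotient map π: X → X/∼ sends golf ↦ [golf], hotel ↦ [hotel=india], india ↦ [hotel=india].
For each subset V ⊆ X/∼, compute π^{-1}(V) ⊆ X and check whether π^{-1}(V) ∈ τ. V is open in τ_Q iff π^{-1}(V) ∈ τ.
  V = {}: π^{-1}(V) = ∅ ∈ τ ✓.
  V = {[golf]}: π^{-1}(V) = {golf} ∉ τ ✗.
  V = {[hotel=india]}: π^{-1}(V) = {hotel, india} ∈ τ ✓.
  V = {[golf], [hotel=india]}: π^{-1}(V) = {golf, hotel, india} ∈ τ ✓.
Open sets in the quotient: τ_Q = {{}, {[hotel=india]}, {[golf], [hotel=india]}} (3 elements).


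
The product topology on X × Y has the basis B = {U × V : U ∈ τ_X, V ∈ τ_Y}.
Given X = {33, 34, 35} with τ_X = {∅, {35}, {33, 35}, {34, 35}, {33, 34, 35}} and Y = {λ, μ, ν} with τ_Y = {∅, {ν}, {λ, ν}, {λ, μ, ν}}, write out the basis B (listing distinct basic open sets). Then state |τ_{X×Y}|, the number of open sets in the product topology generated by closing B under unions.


Basis B = {∅ × ∅, {35} × {ν}, {33, 35} × {ν}, {34, 35} × {ν}, {35} × {λ, ν}, {33, 34, 35} × {ν}, {35} × {λ, μ, ν}, {33, 35} × {λ, ν}, {34, 35} × {λ, ν}, {33, 35} × {λ, μ, ν}, {33, 34, 35} × {λ, ν}, {34, 35} × {λ, μ, ν}, {33, 34, 35} × {λ, μ, ν}}; |τ_{X×Y}| = 30.

Enumerate products U × V with U ∈ τ_X, V ∈ τ_Y (deduplicated):
  ∅ × ∅ = {} (∅)
  {35} × {ν} = {(35,ν)}
  {33, 35} × {ν} = {(33,ν), (35,ν)}
  {34, 35} × {ν} = {(34,ν), (35,ν)}
  {35} × {λ, ν} = {(35,λ), (35,ν)}
  {33, 34, 35} × {ν} = {(33,ν), (34,ν), (35,ν)}
  {35} × {λ, μ, ν} = {(35,λ), (35,μ), (35,ν)}
  {33, 35} × {λ, ν} = {(33,λ), (33,ν), (35,λ), (35,ν)}
  {34, 35} × {λ, ν} = {(34,λ), (34,ν), (35,λ), (35,ν)}
  {33, 35} × {λ, μ, ν} = {(33,λ), (33,μ), (33,ν), (35,λ), (35,μ), (35,ν)}
  {33, 34, 35} × {λ, ν} = {(33,λ), (33,ν), (34,λ), (34,ν), (35,λ), (35,ν)}
  {34, 35} × {λ, μ, ν} = {(34,λ), (34,μ), (34,ν), (35,λ), (35,μ), (35,ν)}
  {33, 34, 35} × {λ, μ, ν} = {(33,λ), (33,μ), (33,ν), (34,λ), (34,μ), (34,ν), (35,λ), (35,μ), (35,ν)}
These 13 distinct sets form the basis B.
Close under arbitrary unions to get τ_{X×Y}; counting gives |τ_{X×Y}| = 30.


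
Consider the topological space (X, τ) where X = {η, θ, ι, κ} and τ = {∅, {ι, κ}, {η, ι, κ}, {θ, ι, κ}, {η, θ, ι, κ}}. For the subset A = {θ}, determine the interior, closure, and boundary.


int(A) = ∅, cl(A) = {θ}, ∂A = {θ}.

Closed sets in (X, τ) are complements of opens:
  closed(X, τ) = {∅, {η}, {θ}, {η, θ}, {η, θ, ι, κ}}.
int(A) = ⋃ {U ∈ τ : U ⊆ A}. Opens contained in A: ∅.
Taking the union of these: int(A) = ∅.
cl(A) = ⋂ {C closed : A ⊆ C}. Closed sets containing A: {θ}, {η, θ}, {η, θ, ι, κ}.
Intersecting these: cl(A) = {θ}.
∂A = cl(A) ∖ int(A) = {θ} ∖ ∅ = {θ}.


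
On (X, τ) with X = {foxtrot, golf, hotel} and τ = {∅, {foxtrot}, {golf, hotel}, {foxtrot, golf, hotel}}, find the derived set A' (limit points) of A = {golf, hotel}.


A' = {golf, hotel}

For each x ∈ X, list the open sets U ∈ τ with x ∈ U, then check whether U ∩ (A ∖ {x}) ≠ ∅ for every such U.
  x = foxtrot: open {foxtrot} ∋ x has {foxtrot} ∩ (A ∖ {foxtrot}) = ∅, so x is NOT a limit point.
  x = golf: opens ∋ x are {golf, hotel}, {foxtrot, golf, hotel}; each meets A ∖ {golf}, so x IS a limit point.
  x = hotel: opens ∋ x are {golf, hotel}, {foxtrot, golf, hotel}; each meets A ∖ {hotel}, so x IS a limit point.
Collecting: A' = {golf, hotel}.


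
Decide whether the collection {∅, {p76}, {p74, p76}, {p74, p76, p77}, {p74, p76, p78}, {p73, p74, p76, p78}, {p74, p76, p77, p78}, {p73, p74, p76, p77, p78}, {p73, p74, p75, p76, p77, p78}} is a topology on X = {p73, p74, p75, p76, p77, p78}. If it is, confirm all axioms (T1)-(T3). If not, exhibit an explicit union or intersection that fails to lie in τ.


τ IS a topology on X.

Axiom (T1): ∅ ∈ τ? Yes; X ∈ τ? Yes.
Axiom (T2/T3): check pairwise unions and intersections of members of τ.
All pairwise intersections and unions checked — each lies in τ. Therefore τ satisfies (T1), (T2), (T3): it IS a topology on X.


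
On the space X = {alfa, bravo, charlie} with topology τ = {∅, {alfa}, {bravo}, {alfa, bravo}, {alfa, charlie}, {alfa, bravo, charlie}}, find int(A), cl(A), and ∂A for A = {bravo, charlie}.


int(A) = {bravo}, cl(A) = {bravo, charlie}, ∂A = {charlie}.

Closed sets in (X, τ) are complements of opens:
  closed(X, τ) = {∅, {bravo}, {charlie}, {alfa, charlie}, {bravo, charlie}, {alfa, bravo, charlie}}.
int(A) = ⋃ {U ∈ τ : U ⊆ A}. Opens contained in A: ∅, {bravo}.
Taking the union of these: int(A) = {bravo}.
cl(A) = ⋂ {C closed : A ⊆ C}. Closed sets containing A: {bravo, charlie}, {alfa, bravo, charlie}.
Intersecting these: cl(A) = {bravo, charlie}.
∂A = cl(A) ∖ int(A) = {bravo, charlie} ∖ {bravo} = {charlie}.


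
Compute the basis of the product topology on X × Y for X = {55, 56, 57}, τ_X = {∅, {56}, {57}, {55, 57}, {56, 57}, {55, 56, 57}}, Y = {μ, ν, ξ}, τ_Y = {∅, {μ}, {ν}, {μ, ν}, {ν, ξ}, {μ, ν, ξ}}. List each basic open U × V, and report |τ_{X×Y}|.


Basis B = {∅ × ∅, {56} × {μ}, {56} × {ν}, {57} × {μ}, {57} × {ν}, {55, 57} × {μ}, {55, 57} × {ν}, {56} × {μ, ν}, {56, 57} × {μ}, {56} × {ν, ξ}, {56, 57} × {ν}, {57} × {μ, ν}, {57} × {ν, ξ}, {55, 56, 57} × {μ}, {55, 56, 57} × {ν}, {56} × {μ, ν, ξ}, {57} × {μ, ν, ξ}, {55, 57} × {μ, ν}, {55, 57} × {ν, ξ}, {56, 57} × {μ, ν}, {56, 57} × {ν, ξ}, {55, 57} × {μ, ν, ξ}, {55, 56, 57} × {μ, ν}, {55, 56, 57} × {ν, ξ}, {56, 57} × {μ, ν, ξ}, {55, 56, 57} × {μ, ν, ξ}}; |τ_{X×Y}| = 108.

Enumerate products U × V with U ∈ τ_X, V ∈ τ_Y (deduplicated):
  ∅ × ∅ = {} (∅)
  {56} × {μ} = {(56,μ)}
  {56} × {ν} = {(56,ν)}
  {57} × {μ} = {(57,μ)}
  {57} × {ν} = {(57,ν)}
  {55, 57} × {μ} = {(55,μ), (57,μ)}
  {55, 57} × {ν} = {(55,ν), (57,ν)}
  {56} × {μ, ν} = {(56,μ), (56,ν)}
  {56, 57} × {μ} = {(56,μ), (57,μ)}
  {56} × {ν, ξ} = {(56,ν), (56,ξ)}
  {56, 57} × {ν} = {(56,ν), (57,ν)}
  {57} × {μ, ν} = {(57,μ), (57,ν)}
  {57} × {ν, ξ} = {(57,ν), (57,ξ)}
  {55, 56, 57} × {μ} = {(55,μ), (56,μ), (57,μ)}
  {55, 56, 57} × {ν} = {(55,ν), (56,ν), (57,ν)}
  {56} × {μ, ν, ξ} = {(56,μ), (56,ν), (56,ξ)}
  {57} × {μ, ν, ξ} = {(57,μ), (57,ν), (57,ξ)}
  {55, 57} × {μ, ν} = {(55,μ), (55,ν), (57,μ), (57,ν)}
  {55, 57} × {ν, ξ} = {(55,ν), (55,ξ), (57,ν), (57,ξ)}
  {56, 57} × {μ, ν} = {(56,μ), (56,ν), (57,μ), (57,ν)}
  {56, 57} × {ν, ξ} = {(56,ν), (56,ξ), (57,ν), (57,ξ)}
  {55, 57} × {μ, ν, ξ} = {(55,μ), (55,ν), (55,ξ), (57,μ), (57,ν), (57,ξ)}
  {55, 56, 57} × {μ, ν} = {(55,μ), (55,ν), (56,μ), (56,ν), (57,μ), (57,ν)}
  {55, 56, 57} × {ν, ξ} = {(55,ν), (55,ξ), (56,ν), (56,ξ), (57,ν), (57,ξ)}
  {56, 57} × {μ, ν, ξ} = {(56,μ), (56,ν), (56,ξ), (57,μ), (57,ν), (57,ξ)}
  {55, 56, 57} × {μ, ν, ξ} = {(55,μ), (55,ν), (55,ξ), (56,μ), (56,ν), (56,ξ), (57,μ), (57,ν), (57,ξ)}
These 26 distinct sets form the basis B.
Close under arbitrary unions to get τ_{X×Y}; counting gives |τ_{X×Y}| = 108.


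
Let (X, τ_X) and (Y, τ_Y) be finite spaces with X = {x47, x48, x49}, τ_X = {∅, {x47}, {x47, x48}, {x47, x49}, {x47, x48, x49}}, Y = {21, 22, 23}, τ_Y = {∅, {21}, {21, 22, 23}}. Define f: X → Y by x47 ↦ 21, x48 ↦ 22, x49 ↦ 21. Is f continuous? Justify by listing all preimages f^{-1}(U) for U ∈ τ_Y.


f IS continuous.

Compute f^{-1}(U) for each U ∈ τ_Y:
  U = ∅: f^{-1}(U) = ∅ ∈ τ_X ✓.
  U = {21}: f^{-1}(U) = {x47, x49} ∈ τ_X ✓.
  U = {21, 22, 23}: f^{-1}(U) = {x47, x48, x49} ∈ τ_X ✓.
Every preimage lies in τ_X, so f IS continuous.


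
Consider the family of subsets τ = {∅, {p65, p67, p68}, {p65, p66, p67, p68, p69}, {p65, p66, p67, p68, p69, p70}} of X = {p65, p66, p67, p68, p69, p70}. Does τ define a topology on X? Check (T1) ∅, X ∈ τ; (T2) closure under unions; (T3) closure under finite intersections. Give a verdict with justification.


τ IS a topology on X.

Axiom (T1): ∅ ∈ τ? Yes; X ∈ τ? Yes.
Axiom (T2/T3): check pairwise unions and intersections of members of τ.
All pairwise intersections and unions checked — each lies in τ. Therefore τ satisfies (T1), (T2), (T3): it IS a topology on X.


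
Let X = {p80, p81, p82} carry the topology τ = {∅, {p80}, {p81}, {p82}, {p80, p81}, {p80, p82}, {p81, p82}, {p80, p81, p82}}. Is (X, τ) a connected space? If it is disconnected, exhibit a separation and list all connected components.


(X, τ) is disconnected; components = [{p80}, {p81}, {p82}].

Find clopen sets (U ∈ τ with X ∖ U ∈ τ):
  U = ∅, X ∖ U = {p80, p81, p82} — both open, so U is clopen.
  U = {p80}, X ∖ U = {p81, p82} — both open, so U is clopen.
  U = {p81}, X ∖ U = {p80, p82} — both open, so U is clopen.
  U = {p82}, X ∖ U = {p80, p81} — both open, so U is clopen.
  U = {p80, p81}, X ∖ U = {p82} — both open, so U is clopen.
  U = {p80, p82}, X ∖ U = {p81} — both open, so U is clopen.
  U = {p81, p82}, X ∖ U = {p80} — both open, so U is clopen.
  U = {p80, p81, p82}, X ∖ U = ∅ — both open, so U is clopen.
Nontrivial clopen(s) exist: e.g. {p82}. So (X, τ) is disconnected.
Compute connected components by grouping points that agree on all clopens:
  component: {p80}
  component: {p81}
  component: {p82}


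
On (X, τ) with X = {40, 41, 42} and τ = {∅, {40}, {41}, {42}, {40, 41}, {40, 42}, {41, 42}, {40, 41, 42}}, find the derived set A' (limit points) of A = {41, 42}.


A' = ∅

For each x ∈ X, list the open sets U ∈ τ with x ∈ U, then check whether U ∩ (A ∖ {x}) ≠ ∅ for every such U.
  x = 40: open {40} ∋ x has {40} ∩ (A ∖ {40}) = ∅, so x is NOT a limit point.
  x = 41: open {41} ∋ x has {41} ∩ (A ∖ {41}) = ∅, so x is NOT a limit point.
  x = 42: open {42} ∋ x has {42} ∩ (A ∖ {42}) = ∅, so x is NOT a limit point.
Collecting: A' = ∅.


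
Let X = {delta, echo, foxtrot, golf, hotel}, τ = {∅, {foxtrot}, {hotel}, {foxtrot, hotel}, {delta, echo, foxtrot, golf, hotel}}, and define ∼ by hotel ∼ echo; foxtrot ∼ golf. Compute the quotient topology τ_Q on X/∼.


X/∼ = {[delta], [echo=hotel], [foxtrot=golf]}; |τ_Q| = 2.

Equivalence classes: [delta], [echo=hotel], [foxtrot=golf].
Quotient map π: X → X/∼ sends delta ↦ [delta], echo ↦ [echo=hotel], foxtrot ↦ [foxtrot=golf], golf ↦ [foxtrot=golf], hotel ↦ [echo=hotel].
For each subset V ⊆ X/∼, compute π^{-1}(V) ⊆ X and check whether π^{-1}(V) ∈ τ. V is open in τ_Q iff π^{-1}(V) ∈ τ.
  V = {}: π^{-1}(V) = ∅ ∈ τ ✓.
  V = {[delta]}: π^{-1}(V) = {delta} ∉ τ ✗.
  V = {[echo=hotel]}: π^{-1}(V) = {echo, hotel} ∉ τ ✗.
  V = {[delta], [echo=hotel]}: π^{-1}(V) = {delta, echo, hotel} ∉ τ ✗.
  V = {[foxtrot=golf]}: π^{-1}(V) = {foxtrot, golf} ∉ τ ✗.
  V = {[delta], [foxtrot=golf]}: π^{-1}(V) = {delta, foxtrot, golf} ∉ τ ✗.
  V = {[echo=hotel], [foxtrot=golf]}: π^{-1}(V) = {echo, foxtrot, golf, hotel} ∉ τ ✗.
  V = {[delta], [echo=hotel], [foxtrot=golf]}: π^{-1}(V) = {delta, echo, foxtrot, golf, hotel} ∈ τ ✓.
Open sets in the quotient: τ_Q = {{}, {[delta], [echo=hotel], [foxtrot=golf]}} (2 elements).


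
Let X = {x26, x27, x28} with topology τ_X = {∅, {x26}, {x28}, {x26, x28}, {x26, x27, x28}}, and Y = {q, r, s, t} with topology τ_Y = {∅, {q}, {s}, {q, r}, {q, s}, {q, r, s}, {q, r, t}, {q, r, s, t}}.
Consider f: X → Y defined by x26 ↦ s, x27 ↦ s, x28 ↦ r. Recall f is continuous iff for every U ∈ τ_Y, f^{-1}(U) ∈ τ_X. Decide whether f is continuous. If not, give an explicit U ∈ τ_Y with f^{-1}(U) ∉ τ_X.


f is NOT continuous.

Compute f^{-1}(U) for each U ∈ τ_Y:
  U = ∅: f^{-1}(U) = ∅ ∈ τ_X ✓.
  U = {q}: f^{-1}(U) = ∅ ∈ τ_X ✓.
  U = {s}: f^{-1}(U) = {x26, x27} ∉ τ_X ✗.
  U = {q, r}: f^{-1}(U) = {x28} ∈ τ_X ✓.
  U = {q, s}: f^{-1}(U) = {x26, x27} ∉ τ_X ✗.
  U = {q, r, s}: f^{-1}(U) = {x26, x27, x28} ∈ τ_X ✓.
  U = {q, r, t}: f^{-1}(U) = {x28} ∈ τ_X ✓.
  U = {q, r, s, t}: f^{-1}(U) = {x26, x27, x28} ∈ τ_X ✓.
Found U = {s} with f^{-1}(U) = {x26, x27} not in τ_X. Therefore f is NOT continuous.


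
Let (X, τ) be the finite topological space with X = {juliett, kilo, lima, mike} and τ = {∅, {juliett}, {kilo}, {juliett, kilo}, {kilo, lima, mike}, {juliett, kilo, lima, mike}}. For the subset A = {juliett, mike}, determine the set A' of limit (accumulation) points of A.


A' = {lima}

For each x ∈ X, list the open sets U ∈ τ with x ∈ U, then check whether U ∩ (A ∖ {x}) ≠ ∅ for every such U.
  x = juliett: open {juliett} ∋ x has {juliett} ∩ (A ∖ {juliett}) = ∅, so x is NOT a limit point.
  x = kilo: open {kilo} ∋ x has {kilo} ∩ (A ∖ {kilo}) = ∅, so x is NOT a limit point.
  x = lima: opens ∋ x are {kilo, lima, mike}, {juliett, kilo, lima, mike}; each meets A ∖ {lima}, so x IS a limit point.
  x = mike: open {kilo, lima, mike} ∋ x has {kilo, lima, mike} ∩ (A ∖ {mike}) = ∅, so x is NOT a limit point.
Collecting: A' = {lima}.


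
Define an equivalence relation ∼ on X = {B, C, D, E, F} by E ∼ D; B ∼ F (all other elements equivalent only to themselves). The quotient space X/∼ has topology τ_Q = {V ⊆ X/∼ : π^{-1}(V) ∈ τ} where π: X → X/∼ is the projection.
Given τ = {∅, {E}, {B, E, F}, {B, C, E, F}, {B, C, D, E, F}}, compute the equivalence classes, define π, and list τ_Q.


X/∼ = {[B=F], [C], [D=E]}; |τ_Q| = 2.

Equivalence classes: [B=F], [C], [D=E].
Quotient map π: X → X/∼ sends B ↦ [B=F], C ↦ [C], D ↦ [D=E], E ↦ [D=E], F ↦ [B=F].
For each subset V ⊆ X/∼, compute π^{-1}(V) ⊆ X and check whether π^{-1}(V) ∈ τ. V is open in τ_Q iff π^{-1}(V) ∈ τ.
  V = {}: π^{-1}(V) = ∅ ∈ τ ✓.
  V = {[B=F]}: π^{-1}(V) = {B, F} ∉ τ ✗.
  V = {[C]}: π^{-1}(V) = {C} ∉ τ ✗.
  V = {[B=F], [C]}: π^{-1}(V) = {B, C, F} ∉ τ ✗.
  V = {[D=E]}: π^{-1}(V) = {D, E} ∉ τ ✗.
  V = {[B=F], [D=E]}: π^{-1}(V) = {B, D, E, F} ∉ τ ✗.
  V = {[C], [D=E]}: π^{-1}(V) = {C, D, E} ∉ τ ✗.
  V = {[B=F], [C], [D=E]}: π^{-1}(V) = {B, C, D, E, F} ∈ τ ✓.
Open sets in the quotient: τ_Q = {{}, {[B=F], [C], [D=E]}} (2 elements).


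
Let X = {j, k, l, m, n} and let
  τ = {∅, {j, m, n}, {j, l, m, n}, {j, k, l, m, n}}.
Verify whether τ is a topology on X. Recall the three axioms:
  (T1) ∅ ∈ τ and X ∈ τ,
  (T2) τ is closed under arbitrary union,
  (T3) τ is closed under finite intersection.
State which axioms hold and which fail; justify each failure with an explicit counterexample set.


τ IS a topology on X.

Axiom (T1): ∅ ∈ τ? Yes; X ∈ τ? Yes.
Axiom (T2/T3): check pairwise unions and intersections of members of τ.
All pairwise intersections and unions checked — each lies in τ. Therefore τ satisfies (T1), (T2), (T3): it IS a topology on X.
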